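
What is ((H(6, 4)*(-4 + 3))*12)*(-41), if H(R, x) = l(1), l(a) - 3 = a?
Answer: 1968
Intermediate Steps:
l(a) = 3 + a
H(R, x) = 4 (H(R, x) = 3 + 1 = 4)
((H(6, 4)*(-4 + 3))*12)*(-41) = ((4*(-4 + 3))*12)*(-41) = ((4*(-1))*12)*(-41) = -4*12*(-41) = -48*(-41) = 1968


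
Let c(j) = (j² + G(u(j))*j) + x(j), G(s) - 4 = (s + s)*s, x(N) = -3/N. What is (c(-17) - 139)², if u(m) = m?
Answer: 27438266025/289 ≈ 9.4942e+7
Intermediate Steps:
G(s) = 4 + 2*s² (G(s) = 4 + (s + s)*s = 4 + (2*s)*s = 4 + 2*s²)
c(j) = j² - 3/j + j*(4 + 2*j²) (c(j) = (j² + (4 + 2*j²)*j) - 3/j = (j² + j*(4 + 2*j²)) - 3/j = j² - 3/j + j*(4 + 2*j²))
(c(-17) - 139)² = ((-3 + (-17)²*(4 - 17 + 2*(-17)²))/(-17) - 139)² = (-(-3 + 289*(4 - 17 + 2*289))/17 - 139)² = (-(-3 + 289*(4 - 17 + 578))/17 - 139)² = (-(-3 + 289*565)/17 - 139)² = (-(-3 + 163285)/17 - 139)² = (-1/17*163282 - 139)² = (-163282/17 - 139)² = (-165645/17)² = 27438266025/289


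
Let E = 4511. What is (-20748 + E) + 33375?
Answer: 17138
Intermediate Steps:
(-20748 + E) + 33375 = (-20748 + 4511) + 33375 = -16237 + 33375 = 17138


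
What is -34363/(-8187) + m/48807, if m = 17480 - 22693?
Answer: 544825370/133194303 ≈ 4.0905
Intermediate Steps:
m = -5213
-34363/(-8187) + m/48807 = -34363/(-8187) - 5213/48807 = -34363*(-1/8187) - 5213*1/48807 = 34363/8187 - 5213/48807 = 544825370/133194303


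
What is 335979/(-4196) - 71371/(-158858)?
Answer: -26536739633/333284084 ≈ -79.622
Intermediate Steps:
335979/(-4196) - 71371/(-158858) = 335979*(-1/4196) - 71371*(-1/158858) = -335979/4196 + 71371/158858 = -26536739633/333284084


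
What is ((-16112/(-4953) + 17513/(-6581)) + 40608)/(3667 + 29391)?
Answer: 1323665192527/1077548419194 ≈ 1.2284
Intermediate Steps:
((-16112/(-4953) + 17513/(-6581)) + 40608)/(3667 + 29391) = ((-16112*(-1/4953) + 17513*(-1/6581)) + 40608)/33058 = ((16112/4953 - 17513/6581) + 40608)*(1/33058) = (19291183/32595693 + 40608)*(1/33058) = (1323665192527/32595693)*(1/33058) = 1323665192527/1077548419194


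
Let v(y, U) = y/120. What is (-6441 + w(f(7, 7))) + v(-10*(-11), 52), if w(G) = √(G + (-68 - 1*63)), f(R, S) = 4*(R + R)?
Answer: -77281/12 + 5*I*√3 ≈ -6440.1 + 8.6602*I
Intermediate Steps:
f(R, S) = 8*R (f(R, S) = 4*(2*R) = 8*R)
w(G) = √(-131 + G) (w(G) = √(G + (-68 - 63)) = √(G - 131) = √(-131 + G))
v(y, U) = y/120 (v(y, U) = y*(1/120) = y/120)
(-6441 + w(f(7, 7))) + v(-10*(-11), 52) = (-6441 + √(-131 + 8*7)) + (-10*(-11))/120 = (-6441 + √(-131 + 56)) + (1/120)*110 = (-6441 + √(-75)) + 11/12 = (-6441 + 5*I*√3) + 11/12 = -77281/12 + 5*I*√3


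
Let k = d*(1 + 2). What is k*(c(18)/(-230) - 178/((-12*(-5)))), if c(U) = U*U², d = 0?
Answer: 0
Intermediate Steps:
c(U) = U³
k = 0 (k = 0*(1 + 2) = 0*3 = 0)
k*(c(18)/(-230) - 178/((-12*(-5)))) = 0*(18³/(-230) - 178/((-12*(-5)))) = 0*(5832*(-1/230) - 178/60) = 0*(-2916/115 - 178*1/60) = 0*(-2916/115 - 89/30) = 0*(-19543/690) = 0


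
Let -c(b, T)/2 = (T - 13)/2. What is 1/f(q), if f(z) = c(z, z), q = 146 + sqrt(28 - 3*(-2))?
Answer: -133/17655 + sqrt(34)/17655 ≈ -0.0072030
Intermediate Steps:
c(b, T) = 13 - T (c(b, T) = -2*(T - 13)/2 = -2*(-13 + T)/2 = -2*(-13/2 + T/2) = 13 - T)
q = 146 + sqrt(34) (q = 146 + sqrt(28 + 6) = 146 + sqrt(34) ≈ 151.83)
f(z) = 13 - z
1/f(q) = 1/(13 - (146 + sqrt(34))) = 1/(13 + (-146 - sqrt(34))) = 1/(-133 - sqrt(34))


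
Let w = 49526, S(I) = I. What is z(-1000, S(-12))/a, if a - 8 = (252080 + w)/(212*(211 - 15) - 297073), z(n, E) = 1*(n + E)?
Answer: -129293626/871281 ≈ -148.39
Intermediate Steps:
z(n, E) = E + n (z(n, E) = 1*(E + n) = E + n)
a = 1742562/255521 (a = 8 + (252080 + 49526)/(212*(211 - 15) - 297073) = 8 + 301606/(212*196 - 297073) = 8 + 301606/(41552 - 297073) = 8 + 301606/(-255521) = 8 + 301606*(-1/255521) = 8 - 301606/255521 = 1742562/255521 ≈ 6.8196)
z(-1000, S(-12))/a = (-12 - 1000)/(1742562/255521) = -1012*255521/1742562 = -129293626/871281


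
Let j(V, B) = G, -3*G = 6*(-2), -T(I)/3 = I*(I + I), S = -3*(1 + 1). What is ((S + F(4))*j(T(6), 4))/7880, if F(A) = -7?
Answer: -13/1970 ≈ -0.0065990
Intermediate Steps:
S = -6 (S = -3*2 = -6)
T(I) = -6*I**2 (T(I) = -3*I*(I + I) = -3*I*2*I = -6*I**2)
G = 4 (G = -2*(-2) = -1/3*(-12) = 4)
j(V, B) = 4
((S + F(4))*j(T(6), 4))/7880 = ((-6 - 7)*4)/7880 = -13*4*(1/7880) = -52*1/7880 = -13/1970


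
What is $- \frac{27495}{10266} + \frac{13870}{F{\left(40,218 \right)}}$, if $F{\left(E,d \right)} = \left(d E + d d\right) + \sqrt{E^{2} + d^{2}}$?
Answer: $- \frac{6580619924955}{2706236011466} - \frac{6935 \sqrt{12281}}{790834603} \approx -2.4326$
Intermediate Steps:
$F{\left(E,d \right)} = d^{2} + \sqrt{E^{2} + d^{2}} + E d$ ($F{\left(E,d \right)} = \left(E d + d^{2}\right) + \sqrt{E^{2} + d^{2}} = \left(d^{2} + E d\right) + \sqrt{E^{2} + d^{2}} = d^{2} + \sqrt{E^{2} + d^{2}} + E d$)
$- \frac{27495}{10266} + \frac{13870}{F{\left(40,218 \right)}} = - \frac{27495}{10266} + \frac{13870}{218^{2} + \sqrt{40^{2} + 218^{2}} + 40 \cdot 218} = \left(-27495\right) \frac{1}{10266} + \frac{13870}{47524 + \sqrt{1600 + 47524} + 8720} = - \frac{9165}{3422} + \frac{13870}{47524 + \sqrt{49124} + 8720} = - \frac{9165}{3422} + \frac{13870}{47524 + 2 \sqrt{12281} + 8720} = - \frac{9165}{3422} + \frac{13870}{56244 + 2 \sqrt{12281}}$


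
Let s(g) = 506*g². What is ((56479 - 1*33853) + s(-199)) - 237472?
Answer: 19823260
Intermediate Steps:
((56479 - 1*33853) + s(-199)) - 237472 = ((56479 - 1*33853) + 506*(-199)²) - 237472 = ((56479 - 33853) + 506*39601) - 237472 = (22626 + 20038106) - 237472 = 20060732 - 237472 = 19823260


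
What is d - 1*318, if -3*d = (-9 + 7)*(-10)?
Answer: -974/3 ≈ -324.67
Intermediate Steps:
d = -20/3 (d = -(-9 + 7)*(-10)/3 = -(-2)*(-10)/3 = -1/3*20 = -20/3 ≈ -6.6667)
d - 1*318 = -20/3 - 1*318 = -20/3 - 318 = -974/3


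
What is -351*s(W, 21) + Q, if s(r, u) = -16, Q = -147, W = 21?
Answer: 5469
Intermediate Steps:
-351*s(W, 21) + Q = -351*(-16) - 147 = 5616 - 147 = 5469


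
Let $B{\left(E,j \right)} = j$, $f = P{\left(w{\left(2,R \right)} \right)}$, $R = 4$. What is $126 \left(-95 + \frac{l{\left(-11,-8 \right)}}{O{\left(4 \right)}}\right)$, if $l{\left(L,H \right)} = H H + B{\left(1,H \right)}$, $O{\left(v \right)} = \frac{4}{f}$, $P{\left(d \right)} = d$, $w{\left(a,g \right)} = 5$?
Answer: $-3150$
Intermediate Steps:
$f = 5$
$O{\left(v \right)} = \frac{4}{5}$
$l{\left(L,H \right)} = H + H^{2}$ ($l{\left(L,H \right)} = H H + H = H^{2} + H = H + H^{2}$)
$126 \left(-95 + \frac{l{\left(-11,-8 \right)}}{O{\left(4 \right)}}\right) = 126 \left(-95 + \frac{\left(-8\right) \left(1 - 8\right)}{\frac{4}{5}}\right) = 126 \left(-95 + \left(-8\right) \left(-7\right) \frac{5}{4}\right) = 126 \left(-95 + 56 \cdot \frac{5}{4}\right) = 126 \left(-95 + 70\right) = 126 \left(-25\right) = -3150$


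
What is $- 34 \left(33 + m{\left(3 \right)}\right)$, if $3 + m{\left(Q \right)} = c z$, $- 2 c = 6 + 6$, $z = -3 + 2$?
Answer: $-1224$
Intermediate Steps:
$z = -1$
$c = -6$ ($c = - \frac{6 + 6}{2} = \left(- \frac{1}{2}\right) 12 = -6$)
$m{\left(Q \right)} = 3$ ($m{\left(Q \right)} = -3 - -6 = -3 + 6 = 3$)
$- 34 \left(33 + m{\left(3 \right)}\right) = - 34 \left(33 + 3\right) = \left(-34\right) 36 = -1224$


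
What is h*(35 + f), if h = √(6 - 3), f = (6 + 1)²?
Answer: 84*√3 ≈ 145.49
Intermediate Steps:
f = 49 (f = 7² = 49)
h = √3 ≈ 1.7320
h*(35 + f) = √3*(35 + 49) = √3*84 = 84*√3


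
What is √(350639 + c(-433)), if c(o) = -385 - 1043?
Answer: √349211 ≈ 590.94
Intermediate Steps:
c(o) = -1428
√(350639 + c(-433)) = √(350639 - 1428) = √349211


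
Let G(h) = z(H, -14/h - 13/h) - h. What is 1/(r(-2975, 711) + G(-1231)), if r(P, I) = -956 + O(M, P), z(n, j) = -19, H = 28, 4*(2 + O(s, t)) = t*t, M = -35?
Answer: 4/8851641 ≈ 4.5189e-7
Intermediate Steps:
O(s, t) = -2 + t²/4 (O(s, t) = -2 + (t*t)/4 = -2 + t²/4)
r(P, I) = -958 + P²/4 (r(P, I) = -956 + (-2 + P²/4) = -958 + P²/4)
G(h) = -19 - h
1/(r(-2975, 711) + G(-1231)) = 1/((-958 + (¼)*(-2975)²) + (-19 - 1*(-1231))) = 1/((-958 + (¼)*8850625) + (-19 + 1231)) = 1/((-958 + 8850625/4) + 1212) = 1/(8846793/4 + 1212) = 1/(8851641/4) = 4/8851641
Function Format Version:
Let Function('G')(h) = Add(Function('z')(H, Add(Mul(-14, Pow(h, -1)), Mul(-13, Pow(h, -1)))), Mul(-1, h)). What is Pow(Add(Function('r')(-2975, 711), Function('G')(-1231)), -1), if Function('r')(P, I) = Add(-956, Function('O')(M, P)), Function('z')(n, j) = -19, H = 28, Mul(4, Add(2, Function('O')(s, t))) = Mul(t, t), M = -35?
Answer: Rational(4, 8851641) ≈ 4.5189e-7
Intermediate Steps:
Function('O')(s, t) = Add(-2, Mul(Rational(1, 4), Pow(t, 2))) (Function('O')(s, t) = Add(-2, Mul(Rational(1, 4), Mul(t, t))) = Add(-2, Mul(Rational(1, 4), Pow(t, 2))))
Function('r')(P, I) = Add(-958, Mul(Rational(1, 4), Pow(P, 2))) (Function('r')(P, I) = Add(-956, Add(-2, Mul(Rational(1, 4), Pow(P, 2)))) = Add(-958, Mul(Rational(1, 4), Pow(P, 2))))
Function('G')(h) = Add(-19, Mul(-1, h))
Pow(Add(Function('r')(-2975, 711), Function('G')(-1231)), -1) = Pow(Add(Add(-958, Mul(Rational(1, 4), Pow(-2975, 2))), Add(-19, Mul(-1, -1231))), -1) = Pow(Add(Add(-958, Mul(Rational(1, 4), 8850625)), Add(-19, 1231)), -1) = Pow(Add(Add(-958, Rational(8850625, 4)), 1212), -1) = Pow(Add(Rational(8846793, 4), 1212), -1) = Pow(Rational(8851641, 4), -1) = Rational(4, 8851641)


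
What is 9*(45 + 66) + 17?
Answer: 1016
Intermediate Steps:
9*(45 + 66) + 17 = 9*111 + 17 = 999 + 17 = 1016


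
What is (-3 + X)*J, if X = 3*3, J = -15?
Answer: -90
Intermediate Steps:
X = 9
(-3 + X)*J = (-3 + 9)*(-15) = 6*(-15) = -90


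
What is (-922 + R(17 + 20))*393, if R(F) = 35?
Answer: -348591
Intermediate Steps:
(-922 + R(17 + 20))*393 = (-922 + 35)*393 = -887*393 = -348591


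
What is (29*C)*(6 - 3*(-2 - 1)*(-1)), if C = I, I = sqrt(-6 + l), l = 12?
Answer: -87*sqrt(6) ≈ -213.11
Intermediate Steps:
I = sqrt(6) (I = sqrt(-6 + 12) = sqrt(6) ≈ 2.4495)
C = sqrt(6) ≈ 2.4495
(29*C)*(6 - 3*(-2 - 1)*(-1)) = (29*sqrt(6))*(6 - 3*(-2 - 1)*(-1)) = (29*sqrt(6))*(6 - (-9)*(-1)) = (29*sqrt(6))*(6 - 3*3) = (29*sqrt(6))*(6 - 9) = (29*sqrt(6))*(-3) = -87*sqrt(6)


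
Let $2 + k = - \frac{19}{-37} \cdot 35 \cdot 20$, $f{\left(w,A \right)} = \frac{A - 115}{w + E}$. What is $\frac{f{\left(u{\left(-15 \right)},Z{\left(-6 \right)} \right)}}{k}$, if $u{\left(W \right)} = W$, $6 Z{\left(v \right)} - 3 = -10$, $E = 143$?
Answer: $- \frac{1517}{597504} \approx -0.0025389$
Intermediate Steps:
$Z{\left(v \right)} = - \frac{7}{6}$ ($Z{\left(v \right)} = \frac{1}{2} + \frac{1}{6} \left(-10\right) = \frac{1}{2} - \frac{5}{3} = - \frac{7}{6}$)
$f{\left(w,A \right)} = \frac{-115 + A}{143 + w}$ ($f{\left(w,A \right)} = \frac{A - 115}{w + 143} = \frac{-115 + A}{143 + w}$)
$k = \frac{13226}{37}$ ($k = -2 + - \frac{19}{-37} \cdot 35 \cdot 20 = -2 + \left(-19\right) \left(- \frac{1}{37}\right) 35 \cdot 20 = -2 + \frac{19}{37} \cdot 35 \cdot 20 = -2 + \frac{665}{37} \cdot 20 = -2 + \frac{13300}{37} = \frac{13226}{37} \approx 357.46$)
$\frac{f{\left(u{\left(-15 \right)},Z{\left(-6 \right)} \right)}}{k} = \frac{\frac{1}{143 - 15} \left(-115 - \frac{7}{6}\right)}{\frac{13226}{37}} = \frac{1}{128} \left(- \frac{697}{6}\right) \frac{37}{13226} = \left(- \frac{697}{768}\right) \frac{37}{13226} = - \frac{1517}{597504}$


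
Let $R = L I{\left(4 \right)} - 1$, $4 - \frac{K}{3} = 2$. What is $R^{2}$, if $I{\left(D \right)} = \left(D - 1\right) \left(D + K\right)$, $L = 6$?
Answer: $32041$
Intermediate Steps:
$K = 6$ ($K = 12 - 6 = 6$)
$I{\left(D \right)} = \left(-1 + D\right) \left(6 + D\right)$ ($I{\left(D \right)} = \left(D - 1\right) \left(D + 6\right) = \left(-1 + D\right) \left(6 + D\right)$)
$R = 179$ ($R = 6 \left(-6 + 4^{2} + 5 \cdot 4\right) - 1 = 6 \left(-6 + 16 + 20\right) - 1 = 6 \cdot 30 - 1 = 180 - 1 = 179$)
$R^{2} = 179^{2} = 32041$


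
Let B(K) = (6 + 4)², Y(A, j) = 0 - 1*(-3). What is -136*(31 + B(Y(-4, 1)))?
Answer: -17816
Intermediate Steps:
Y(A, j) = 3 (Y(A, j) = 0 + 3 = 3)
B(K) = 100 (B(K) = 10² = 100)
-136*(31 + B(Y(-4, 1))) = -136*(31 + 100) = -136*131 = -17816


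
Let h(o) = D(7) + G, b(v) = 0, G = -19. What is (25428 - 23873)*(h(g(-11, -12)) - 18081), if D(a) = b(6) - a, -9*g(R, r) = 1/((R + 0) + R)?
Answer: -28156385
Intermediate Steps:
g(R, r) = -1/(18*R) (g(R, r) = -1/(9*((R + 0) + R)) = -1/(9*(R + R)) = -1/(2*R)/9 = -1/(18*R))
D(a) = -a (D(a) = 0 - a = -a)
h(o) = -26 (h(o) = -1*7 - 19 = -7 - 19 = -26)
(25428 - 23873)*(h(g(-11, -12)) - 18081) = (25428 - 23873)*(-26 - 18081) = 1555*(-18107) = -28156385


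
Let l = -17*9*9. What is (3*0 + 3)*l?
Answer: -4131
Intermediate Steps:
l = -1377 (l = -153*9 = -1377)
(3*0 + 3)*l = (3*0 + 3)*(-1377) = (0 + 3)*(-1377) = 3*(-1377) = -4131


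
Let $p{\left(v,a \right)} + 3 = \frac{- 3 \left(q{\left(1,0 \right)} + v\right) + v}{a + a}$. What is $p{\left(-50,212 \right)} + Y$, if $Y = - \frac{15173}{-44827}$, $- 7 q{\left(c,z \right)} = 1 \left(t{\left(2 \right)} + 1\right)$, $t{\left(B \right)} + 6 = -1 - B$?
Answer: $- \frac{80950773}{33261634} \approx -2.4338$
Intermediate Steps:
$t{\left(B \right)} = -7 - B$ ($t{\left(B \right)} = -6 - \left(1 + B\right) = -7 - B$)
$q{\left(c,z \right)} = \frac{8}{7}$ ($q{\left(c,z \right)} = - \frac{1 \left(\left(-7 - 2\right) + 1\right)}{7} = - \frac{1 \left(-9 + 1\right)}{7} = - \frac{1 \left(-8\right)}{7} = \left(- \frac{1}{7}\right) \left(-8\right) = \frac{8}{7}$)
$p{\left(v,a \right)} = -3 + \frac{- \frac{24}{7} - 2 v}{2 a}$ ($p{\left(v,a \right)} = -3 + \frac{- 3 \left(\frac{8}{7} + v\right) + v}{a + a} = -3 + \frac{\left(- \frac{24}{7} - 3 v\right) + v}{2 a} = -3 + \left(- \frac{24}{7} - 2 v\right) \frac{1}{2 a} = -3 + \frac{- \frac{24}{7} - 2 v}{2 a}$)
$Y = \frac{15173}{44827}$ ($Y = \left(-15173\right) \left(- \frac{1}{44827}\right) = \frac{15173}{44827} \approx 0.33848$)
$p{\left(-50,212 \right)} + Y = \frac{- \frac{12}{7} - -50 - 636}{212} + \frac{15173}{44827} = \frac{- \frac{12}{7} + 50 - 636}{212} + \frac{15173}{44827} = \frac{1}{212} \left(- \frac{4114}{7}\right) + \frac{15173}{44827} = - \frac{2057}{742} + \frac{15173}{44827} = - \frac{80950773}{33261634}$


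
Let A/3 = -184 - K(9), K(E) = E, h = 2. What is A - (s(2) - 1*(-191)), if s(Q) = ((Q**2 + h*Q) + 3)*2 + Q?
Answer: -794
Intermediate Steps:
A = -579 (A = 3*(-184 - 1*9) = 3*(-184 - 9) = 3*(-193) = -579)
s(Q) = 6 + 2*Q**2 + 5*Q (s(Q) = ((Q**2 + 2*Q) + 3)*2 + Q = (3 + Q**2 + 2*Q)*2 + Q = (6 + 2*Q**2 + 4*Q) + Q = 6 + 2*Q**2 + 5*Q)
A - (s(2) - 1*(-191)) = -579 - ((6 + 2*2**2 + 5*2) - 1*(-191)) = -579 - ((6 + 2*4 + 10) + 191) = -579 - ((6 + 8 + 10) + 191) = -579 - (24 + 191) = -579 - 1*215 = -579 - 215 = -794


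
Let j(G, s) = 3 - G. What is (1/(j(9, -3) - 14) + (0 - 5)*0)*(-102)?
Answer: 51/10 ≈ 5.1000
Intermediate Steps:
(1/(j(9, -3) - 14) + (0 - 5)*0)*(-102) = (1/((3 - 1*9) - 14) + (0 - 5)*0)*(-102) = (1/((3 - 9) - 14) - 5*0)*(-102) = (1/(-6 - 14) + 0)*(-102) = (1/(-20) + 0)*(-102) = (-1/20 + 0)*(-102) = -1/20*(-102) = 51/10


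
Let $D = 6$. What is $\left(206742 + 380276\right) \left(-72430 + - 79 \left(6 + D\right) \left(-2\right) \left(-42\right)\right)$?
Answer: $-89263131116$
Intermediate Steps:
$\left(206742 + 380276\right) \left(-72430 + - 79 \left(6 + D\right) \left(-2\right) \left(-42\right)\right) = \left(206742 + 380276\right) \left(-72430 + - 79 \left(6 + 6\right) \left(-2\right) \left(-42\right)\right) = 587018 \left(-72430 + - 79 \cdot 12 \left(-2\right) \left(-42\right)\right) = 587018 \left(-72430 + \left(-79\right) \left(-24\right) \left(-42\right)\right) = 587018 \left(-72430 + 1896 \left(-42\right)\right) = 587018 \left(-72430 - 79632\right) = 587018 \left(-152062\right) = -89263131116$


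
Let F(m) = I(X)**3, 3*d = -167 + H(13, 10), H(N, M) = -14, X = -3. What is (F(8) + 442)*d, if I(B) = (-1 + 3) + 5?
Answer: -142085/3 ≈ -47362.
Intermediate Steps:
I(B) = 7 (I(B) = 2 + 5 = 7)
d = -181/3 (d = (-167 - 14)/3 = (1/3)*(-181) = -181/3 ≈ -60.333)
F(m) = 343 (F(m) = 7**3 = 343)
(F(8) + 442)*d = (343 + 442)*(-181/3) = 785*(-181/3) = -142085/3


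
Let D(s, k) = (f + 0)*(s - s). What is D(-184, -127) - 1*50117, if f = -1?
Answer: -50117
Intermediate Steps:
D(s, k) = 0 (D(s, k) = (-1 + 0)*(s - s) = -1*0 = 0)
D(-184, -127) - 1*50117 = 0 - 1*50117 = 0 - 50117 = -50117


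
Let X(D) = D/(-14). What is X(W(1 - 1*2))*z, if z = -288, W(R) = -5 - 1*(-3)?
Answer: -288/7 ≈ -41.143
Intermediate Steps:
W(R) = -2 (W(R) = -5 + 3 = -2)
X(D) = -D/14 (X(D) = D*(-1/14) = -D/14)
X(W(1 - 1*2))*z = -1/14*(-2)*(-288) = (1/7)*(-288) = -288/7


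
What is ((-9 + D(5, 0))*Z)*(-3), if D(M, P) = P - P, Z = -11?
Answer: -297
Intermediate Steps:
D(M, P) = 0
((-9 + D(5, 0))*Z)*(-3) = ((-9 + 0)*(-11))*(-3) = -9*(-11)*(-3) = 99*(-3) = -297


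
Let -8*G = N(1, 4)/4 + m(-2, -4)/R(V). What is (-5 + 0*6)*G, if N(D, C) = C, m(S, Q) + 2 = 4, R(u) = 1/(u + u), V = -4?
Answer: -75/8 ≈ -9.3750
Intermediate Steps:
R(u) = 1/(2*u)
m(S, Q) = 2 (m(S, Q) = -2 + 4 = 2)
G = 15/8 (G = -(4/4 + 2/(((1/2)/(-4))))/8 = -(4*(1/4) + 2/(((1/2)*(-1/4))))/8 = -(1 + 2/(-1/8))/8 = -(1 + 2*(-8))/8 = -(1 - 16)/8 = -1/8*(-15) = 15/8 ≈ 1.8750)
(-5 + 0*6)*G = (-5 + 0*6)*(15/8) = (-5 + 0)*(15/8) = -5*15/8 = -75/8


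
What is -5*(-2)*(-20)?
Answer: -200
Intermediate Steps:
-5*(-2)*(-20) = -1*(-10)*(-20) = 10*(-20) = -200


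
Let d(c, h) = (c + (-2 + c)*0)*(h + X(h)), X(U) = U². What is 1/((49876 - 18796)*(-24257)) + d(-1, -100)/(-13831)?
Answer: 7463684830169/10427295462360 ≈ 0.71578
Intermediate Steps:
d(c, h) = c*(h + h²) (d(c, h) = (c + (-2 + c)*0)*(h + h²) = (c + 0)*(h + h²) = c*(h + h²))
1/((49876 - 18796)*(-24257)) + d(-1, -100)/(-13831) = 1/((49876 - 18796)*(-24257)) - 1*(-100)*(1 - 100)/(-13831) = -1/24257/31080 - 1*(-100)*(-99)*(-1/13831) = (1/31080)*(-1/24257) - 9900*(-1/13831) = -1/753907560 + 9900/13831 = 7463684830169/10427295462360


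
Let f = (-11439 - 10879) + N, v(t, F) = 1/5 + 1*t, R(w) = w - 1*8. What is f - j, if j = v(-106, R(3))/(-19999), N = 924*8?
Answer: -1492525899/99995 ≈ -14926.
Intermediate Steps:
R(w) = -8 + w (R(w) = w - 8 = -8 + w)
N = 7392
v(t, F) = 1/5 + t (v(t, F) = 1*(1/5) + t = 1/5 + t)
f = -14926 (f = (-11439 - 10879) + 7392 = -22318 + 7392 = -14926)
j = 529/99995 (j = (1/5 - 106)/(-19999) = -529/5*(-1/19999) = 529/99995 ≈ 0.0052903)
f - j = -14926 - 1*529/99995 = -14926 - 529/99995 = -1492525899/99995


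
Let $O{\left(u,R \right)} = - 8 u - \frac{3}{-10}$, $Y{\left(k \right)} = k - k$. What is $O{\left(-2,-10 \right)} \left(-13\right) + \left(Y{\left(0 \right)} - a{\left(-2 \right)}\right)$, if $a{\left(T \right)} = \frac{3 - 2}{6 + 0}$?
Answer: $- \frac{3181}{15} \approx -212.07$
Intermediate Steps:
$Y{\left(k \right)} = 0$
$a{\left(T \right)} = \frac{1}{6}$ ($a{\left(T \right)} = 1 \cdot \frac{1}{6} = \frac{1}{6}$)
$O{\left(u,R \right)} = \frac{3}{10} - 8 u$ ($O{\left(u,R \right)} = - 8 u - - \frac{3}{10} = - 8 u + \frac{3}{10} = \frac{3}{10} - 8 u$)
$O{\left(-2,-10 \right)} \left(-13\right) + \left(Y{\left(0 \right)} - a{\left(-2 \right)}\right) = \left(\frac{3}{10} - -16\right) \left(-13\right) + \left(0 - \frac{1}{6}\right) = \left(\frac{3}{10} + 16\right) \left(-13\right) + \left(0 - \frac{1}{6}\right) = \frac{163}{10} \left(-13\right) - \frac{1}{6} = - \frac{2119}{10} - \frac{1}{6} = - \frac{3181}{15}$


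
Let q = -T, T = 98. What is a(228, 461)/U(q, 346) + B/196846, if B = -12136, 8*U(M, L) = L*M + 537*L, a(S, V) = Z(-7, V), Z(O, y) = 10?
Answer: -456909476/7474931581 ≈ -0.061126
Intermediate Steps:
a(S, V) = 10
q = -98 (q = -1*98 = -98)
U(M, L) = 537*L/8 + L*M/8 (U(M, L) = (L*M + 537*L)/8 = (537*L + L*M)/8 = 537*L/8 + L*M/8)
a(228, 461)/U(q, 346) + B/196846 = 10/(((⅛)*346*(537 - 98))) - 12136/196846 = 10/(((⅛)*346*439)) - 12136*1/196846 = 10/(75947/4) - 6068/98423 = 10*(4/75947) - 6068/98423 = 40/75947 - 6068/98423 = -456909476/7474931581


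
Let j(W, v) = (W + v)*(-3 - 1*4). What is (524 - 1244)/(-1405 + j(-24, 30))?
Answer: 720/1447 ≈ 0.49758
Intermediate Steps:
j(W, v) = -7*W - 7*v (j(W, v) = (W + v)*(-3 - 4) = (W + v)*(-7) = -7*W - 7*v)
(524 - 1244)/(-1405 + j(-24, 30)) = (524 - 1244)/(-1405 + (-7*(-24) - 7*30)) = -720/(-1405 + (168 - 210)) = -720/(-1405 - 42) = -720/(-1447) = -720*(-1/1447) = 720/1447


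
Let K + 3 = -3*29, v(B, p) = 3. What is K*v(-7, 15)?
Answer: -270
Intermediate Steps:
K = -90 (K = -3 - 3*29 = -3 - 87 = -90)
K*v(-7, 15) = -90*3 = -270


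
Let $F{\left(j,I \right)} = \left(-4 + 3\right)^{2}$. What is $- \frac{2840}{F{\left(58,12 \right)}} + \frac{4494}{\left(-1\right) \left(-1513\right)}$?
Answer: $- \frac{4292426}{1513} \approx -2837.0$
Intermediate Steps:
$F{\left(j,I \right)} = 1$ ($F{\left(j,I \right)} = \left(-1\right)^{2} = 1$)
$- \frac{2840}{F{\left(58,12 \right)}} + \frac{4494}{\left(-1\right) \left(-1513\right)} = - \frac{2840}{1} + \frac{4494}{\left(-1\right) \left(-1513\right)} = \left(-2840\right) 1 + \frac{4494}{1513} = -2840 + 4494 \cdot \frac{1}{1513} = -2840 + \frac{4494}{1513} = - \frac{4292426}{1513}$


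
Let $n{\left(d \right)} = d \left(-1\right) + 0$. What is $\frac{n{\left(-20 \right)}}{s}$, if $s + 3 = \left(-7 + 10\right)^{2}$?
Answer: $\frac{10}{3} \approx 3.3333$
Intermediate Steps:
$n{\left(d \right)} = - d$ ($n{\left(d \right)} = - d + 0 = - d$)
$s = 6$ ($s = -3 + \left(-7 + 10\right)^{2} = -3 + 3^{2} = -3 + 9 = 6$)
$\frac{n{\left(-20 \right)}}{s} = \frac{\left(-1\right) \left(-20\right)}{6} = 20 \cdot \frac{1}{6} = \frac{10}{3}$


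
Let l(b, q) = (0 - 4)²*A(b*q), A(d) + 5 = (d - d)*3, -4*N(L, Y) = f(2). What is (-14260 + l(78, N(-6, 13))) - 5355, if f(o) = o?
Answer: -19695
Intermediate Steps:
N(L, Y) = -½ (N(L, Y) = -¼*2 = -½)
A(d) = -5 (A(d) = -5 + (d - d)*3 = -5 + 0*3 = -5 + 0 = -5)
l(b, q) = -80 (l(b, q) = (0 - 4)²*(-5) = (-4)²*(-5) = 16*(-5) = -80)
(-14260 + l(78, N(-6, 13))) - 5355 = (-14260 - 80) - 5355 = -14340 - 5355 = -19695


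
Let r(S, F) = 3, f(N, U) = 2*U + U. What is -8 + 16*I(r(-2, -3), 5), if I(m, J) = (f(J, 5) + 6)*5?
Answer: 1672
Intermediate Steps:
f(N, U) = 3*U
I(m, J) = 105 (I(m, J) = (3*5 + 6)*5 = (15 + 6)*5 = 21*5 = 105)
-8 + 16*I(r(-2, -3), 5) = -8 + 16*105 = -8 + 1680 = 1672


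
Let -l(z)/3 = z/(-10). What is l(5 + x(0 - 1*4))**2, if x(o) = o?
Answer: 9/100 ≈ 0.090000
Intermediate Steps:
l(z) = 3*z/10 (l(z) = -3*z/(-10) = -3*z*(-1)/10 = -(-3)*z/10 = 3*z/10)
l(5 + x(0 - 1*4))**2 = (3*(5 + (0 - 1*4))/10)**2 = (3*(5 + (0 - 4))/10)**2 = (3*(5 - 4)/10)**2 = ((3/10)*1)**2 = (3/10)**2 = 9/100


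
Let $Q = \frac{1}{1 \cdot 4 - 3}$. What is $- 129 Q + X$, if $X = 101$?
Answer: $-28$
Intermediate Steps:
$Q = 1$ ($Q = \frac{1}{4 - 3} = 1^{-1} = 1$)
$- 129 Q + X = \left(-129\right) 1 + 101 = -129 + 101 = -28$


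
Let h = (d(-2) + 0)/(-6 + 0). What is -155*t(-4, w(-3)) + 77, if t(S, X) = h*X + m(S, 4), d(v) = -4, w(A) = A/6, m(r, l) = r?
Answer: 2246/3 ≈ 748.67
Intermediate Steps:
w(A) = A/6 (w(A) = A*(⅙) = A/6)
h = ⅔ (h = (-4 + 0)/(-6 + 0) = -4/(-6) = -4*(-⅙) = ⅔ ≈ 0.66667)
t(S, X) = S + 2*X/3 (t(S, X) = 2*X/3 + S = S + 2*X/3)
-155*t(-4, w(-3)) + 77 = -155*(-4 + 2*((⅙)*(-3))/3) + 77 = -155*(-4 + (⅔)*(-½)) + 77 = -155*(-4 - ⅓) + 77 = -155*(-13/3) + 77 = 2015/3 + 77 = 2246/3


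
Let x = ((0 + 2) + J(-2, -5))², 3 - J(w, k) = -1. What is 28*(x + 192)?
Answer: 6384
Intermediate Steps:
J(w, k) = 4 (J(w, k) = 3 - 1*(-1) = 3 + 1 = 4)
x = 36 (x = ((0 + 2) + 4)² = (2 + 4)² = 6² = 36)
28*(x + 192) = 28*(36 + 192) = 28*228 = 6384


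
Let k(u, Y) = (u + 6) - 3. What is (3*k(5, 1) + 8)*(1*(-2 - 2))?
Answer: -128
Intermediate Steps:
k(u, Y) = 3 + u (k(u, Y) = (6 + u) - 3 = 3 + u)
(3*k(5, 1) + 8)*(1*(-2 - 2)) = (3*(3 + 5) + 8)*(1*(-2 - 2)) = (3*8 + 8)*(1*(-4)) = (24 + 8)*(-4) = 32*(-4) = -128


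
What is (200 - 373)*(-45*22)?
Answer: 171270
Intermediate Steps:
(200 - 373)*(-45*22) = -173*(-990) = 171270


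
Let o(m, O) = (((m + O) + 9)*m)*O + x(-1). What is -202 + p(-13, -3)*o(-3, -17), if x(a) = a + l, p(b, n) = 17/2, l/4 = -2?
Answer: -5047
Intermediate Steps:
l = -8 (l = 4*(-2) = -8)
p(b, n) = 17/2 (p(b, n) = 17*(½) = 17/2)
x(a) = -8 + a (x(a) = a - 8 = -8 + a)
o(m, O) = -9 + O*m*(9 + O + m) (o(m, O) = (((m + O) + 9)*m)*O + (-8 - 1) = (((O + m) + 9)*m)*O - 9 = ((9 + O + m)*m)*O - 9 = (m*(9 + O + m))*O - 9 = O*m*(9 + O + m) - 9 = -9 + O*m*(9 + O + m))
-202 + p(-13, -3)*o(-3, -17) = -202 + 17*(-9 - 17*(-3)² - 3*(-17)² + 9*(-17)*(-3))/2 = -202 + 17*(-9 - 17*9 - 3*289 + 459)/2 = -202 + 17*(-9 - 153 - 867 + 459)/2 = -202 + (17/2)*(-570) = -202 - 4845 = -5047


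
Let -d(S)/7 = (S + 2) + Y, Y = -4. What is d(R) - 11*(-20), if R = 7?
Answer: 185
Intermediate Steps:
d(S) = 14 - 7*S (d(S) = -7*((S + 2) - 4) = -7*((2 + S) - 4) = -7*(-2 + S) = 14 - 7*S)
d(R) - 11*(-20) = (14 - 7*7) - 11*(-20) = (14 - 49) + 220 = -35 + 220 = 185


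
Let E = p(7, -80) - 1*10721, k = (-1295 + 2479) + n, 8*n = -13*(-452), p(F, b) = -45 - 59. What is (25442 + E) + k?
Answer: 33071/2 ≈ 16536.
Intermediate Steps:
p(F, b) = -104
n = 1469/2 (n = (-13*(-452))/8 = (⅛)*5876 = 1469/2 ≈ 734.50)
k = 3837/2 (k = (-1295 + 2479) + 1469/2 = 1184 + 1469/2 = 3837/2 ≈ 1918.5)
E = -10825 (E = -104 - 1*10721 = -104 - 10721 = -10825)
(25442 + E) + k = (25442 - 10825) + 3837/2 = 14617 + 3837/2 = 33071/2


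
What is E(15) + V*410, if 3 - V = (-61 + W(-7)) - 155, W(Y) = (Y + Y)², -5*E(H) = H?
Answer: 9427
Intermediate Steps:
E(H) = -H/5
W(Y) = 4*Y² (W(Y) = (2*Y)² = 4*Y²)
V = 23 (V = 3 - ((-61 + 4*(-7)²) - 155) = 3 - ((-61 + 4*49) - 155) = 3 - ((-61 + 196) - 155) = 3 - (135 - 155) = 3 - 1*(-20) = 3 + 20 = 23)
E(15) + V*410 = -⅕*15 + 23*410 = -3 + 9430 = 9427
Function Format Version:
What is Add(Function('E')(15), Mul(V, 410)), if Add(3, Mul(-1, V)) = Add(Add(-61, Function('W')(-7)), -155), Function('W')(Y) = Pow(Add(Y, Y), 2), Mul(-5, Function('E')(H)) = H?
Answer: 9427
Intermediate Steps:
Function('E')(H) = Mul(Rational(-1, 5), H)
Function('W')(Y) = Mul(4, Pow(Y, 2)) (Function('W')(Y) = Pow(Mul(2, Y), 2) = Mul(4, Pow(Y, 2)))
V = 23 (V = Add(3, Mul(-1, Add(Add(-61, Mul(4, Pow(-7, 2))), -155))) = Add(3, Mul(-1, Add(Add(-61, Mul(4, 49)), -155))) = Add(3, Mul(-1, Add(Add(-61, 196), -155))) = Add(3, Mul(-1, Add(135, -155))) = Add(3, Mul(-1, -20)) = Add(3, 20) = 23)
Add(Function('E')(15), Mul(V, 410)) = Add(Mul(Rational(-1, 5), 15), Mul(23, 410)) = Add(-3, 9430) = 9427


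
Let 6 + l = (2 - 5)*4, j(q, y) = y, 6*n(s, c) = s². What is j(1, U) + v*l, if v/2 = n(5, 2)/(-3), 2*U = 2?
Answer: 51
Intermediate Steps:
U = 1 (U = (½)*2 = 1)
n(s, c) = s²/6
v = -25/9 (v = 2*(((⅙)*5²)/(-3)) = 2*(((⅙)*25)*(-⅓)) = 2*((25/6)*(-⅓)) = 2*(-25/18) = -25/9 ≈ -2.7778)
l = -18 (l = -6 + (2 - 5)*4 = -6 - 3*4 = -6 - 12 = -18)
j(1, U) + v*l = 1 - 25/9*(-18) = 1 + 50 = 51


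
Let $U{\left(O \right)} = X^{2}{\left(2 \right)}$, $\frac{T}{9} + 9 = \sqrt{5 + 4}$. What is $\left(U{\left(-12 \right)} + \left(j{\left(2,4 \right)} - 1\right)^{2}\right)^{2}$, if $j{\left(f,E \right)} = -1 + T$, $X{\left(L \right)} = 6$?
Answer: $10061584$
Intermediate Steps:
$T = -54$ ($T = -81 + 9 \sqrt{5 + 4} = -81 + 9 \sqrt{9} = -81 + 9 \cdot 3 = -81 + 27 = -54$)
$j{\left(f,E \right)} = -55$ ($j{\left(f,E \right)} = -1 - 54 = -55$)
$U{\left(O \right)} = 36$ ($U{\left(O \right)} = 6^{2} = 36$)
$\left(U{\left(-12 \right)} + \left(j{\left(2,4 \right)} - 1\right)^{2}\right)^{2} = \left(36 + \left(-55 - 1\right)^{2}\right)^{2} = \left(36 + \left(-56\right)^{2}\right)^{2} = \left(36 + 3136\right)^{2} = 3172^{2} = 10061584$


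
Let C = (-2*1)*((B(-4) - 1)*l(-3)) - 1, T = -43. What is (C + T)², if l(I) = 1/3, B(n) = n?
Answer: 14884/9 ≈ 1653.8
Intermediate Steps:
l(I) = ⅓
C = 7/3 (C = (-2*1)*((-4 - 1)*(⅓)) - 1 = -(-10)/3 - 1 = -2*(-5/3) - 1 = 10/3 - 1 = 7/3 ≈ 2.3333)
(C + T)² = (7/3 - 43)² = (-122/3)² = 14884/9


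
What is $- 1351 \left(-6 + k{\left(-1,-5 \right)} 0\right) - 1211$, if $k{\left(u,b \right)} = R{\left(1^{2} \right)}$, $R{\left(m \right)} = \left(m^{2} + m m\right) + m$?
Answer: $6895$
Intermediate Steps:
$R{\left(m \right)} = m + 2 m^{2}$ ($R{\left(m \right)} = \left(m^{2} + m^{2}\right) + m = 2 m^{2} + m = m + 2 m^{2}$)
$k{\left(u,b \right)} = 3$ ($k{\left(u,b \right)} = 1^{2} \left(1 + 2 \cdot 1^{2}\right) = 1 \left(1 + 2 \cdot 1\right) = 1 \left(1 + 2\right) = 1 \cdot 3 = 3$)
$- 1351 \left(-6 + k{\left(-1,-5 \right)} 0\right) - 1211 = - 1351 \left(-6 + 3 \cdot 0\right) - 1211 = - 1351 \left(-6 + 0\right) - 1211 = \left(-1351\right) \left(-6\right) - 1211 = 8106 - 1211 = 6895$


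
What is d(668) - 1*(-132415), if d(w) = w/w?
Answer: 132416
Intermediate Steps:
d(w) = 1
d(668) - 1*(-132415) = 1 - 1*(-132415) = 1 + 132415 = 132416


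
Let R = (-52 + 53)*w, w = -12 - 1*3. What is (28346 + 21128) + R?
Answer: 49459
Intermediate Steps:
w = -15 (w = -12 - 3 = -15)
R = -15 (R = (-52 + 53)*(-15) = 1*(-15) = -15)
(28346 + 21128) + R = (28346 + 21128) - 15 = 49474 - 15 = 49459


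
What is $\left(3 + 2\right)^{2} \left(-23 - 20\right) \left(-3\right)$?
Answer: $3225$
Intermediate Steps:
$\left(3 + 2\right)^{2} \left(-23 - 20\right) \left(-3\right) = 5^{2} \left(-43\right) \left(-3\right) = 25 \left(-43\right) \left(-3\right) = \left(-1075\right) \left(-3\right) = 3225$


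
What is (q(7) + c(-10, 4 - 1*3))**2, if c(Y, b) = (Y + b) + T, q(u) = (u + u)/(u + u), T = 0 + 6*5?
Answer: 484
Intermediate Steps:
T = 30 (T = 0 + 30 = 30)
q(u) = 1 (q(u) = (2*u)/((2*u)) = (2*u)*(1/(2*u)) = 1)
c(Y, b) = 30 + Y + b (c(Y, b) = (Y + b) + 30 = 30 + Y + b)
(q(7) + c(-10, 4 - 1*3))**2 = (1 + (30 - 10 + (4 - 1*3)))**2 = (1 + (30 - 10 + (4 - 3)))**2 = (1 + (30 - 10 + 1))**2 = (1 + 21)**2 = 22**2 = 484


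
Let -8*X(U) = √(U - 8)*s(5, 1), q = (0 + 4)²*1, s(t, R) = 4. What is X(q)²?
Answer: 2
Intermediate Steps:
q = 16 (q = 4²*1 = 16*1 = 16)
X(U) = -√(-8 + U)/2 (X(U) = -√(U - 8)*4/8 = -√(-8 + U)*4/8 = -√(-8 + U)/2)
X(q)² = (-√(-8 + 16)/2)² = (-√2)² = 2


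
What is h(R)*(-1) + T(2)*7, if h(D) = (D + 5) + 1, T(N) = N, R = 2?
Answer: 6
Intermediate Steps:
h(D) = 6 + D (h(D) = (5 + D) + 1 = 6 + D)
h(R)*(-1) + T(2)*7 = (6 + 2)*(-1) + 2*7 = 8*(-1) + 14 = -8 + 14 = 6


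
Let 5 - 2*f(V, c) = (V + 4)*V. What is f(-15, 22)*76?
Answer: -6080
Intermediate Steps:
f(V, c) = 5/2 - V*(4 + V)/2 (f(V, c) = 5/2 - (V + 4)*V/2 = 5/2 - (4 + V)*V/2 = 5/2 - V*(4 + V)/2)
f(-15, 22)*76 = (5/2 - 2*(-15) - ½*(-15)²)*76 = (5/2 + 30 - ½*225)*76 = (5/2 + 30 - 225/2)*76 = -80*76 = -6080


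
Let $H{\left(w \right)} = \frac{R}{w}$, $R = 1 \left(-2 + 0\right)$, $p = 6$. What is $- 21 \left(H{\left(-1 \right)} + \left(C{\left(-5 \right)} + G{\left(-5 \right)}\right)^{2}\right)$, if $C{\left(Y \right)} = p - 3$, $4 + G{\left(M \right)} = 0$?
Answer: $-63$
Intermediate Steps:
$G{\left(M \right)} = -4$ ($G{\left(M \right)} = -4 + 0 = -4$)
$R = -2$ ($R = 1 \left(-2\right) = -2$)
$C{\left(Y \right)} = 3$ ($C{\left(Y \right)} = 6 - 3 = 3$)
$H{\left(w \right)} = - \frac{2}{w}$
$- 21 \left(H{\left(-1 \right)} + \left(C{\left(-5 \right)} + G{\left(-5 \right)}\right)^{2}\right) = - 21 \left(- \frac{2}{-1} + \left(3 - 4\right)^{2}\right) = - 21 \left(\left(-2\right) \left(-1\right) + \left(-1\right)^{2}\right) = - 21 \left(2 + 1\right) = \left(-21\right) 3 = -63$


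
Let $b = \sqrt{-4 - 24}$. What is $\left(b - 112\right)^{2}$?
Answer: $12516 - 448 i \sqrt{7} \approx 12516.0 - 1185.3 i$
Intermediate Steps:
$b = 2 i \sqrt{7}$ ($b = \sqrt{-28} = 2 i \sqrt{7} \approx 5.2915 i$)
$\left(b - 112\right)^{2} = \left(2 i \sqrt{7} - 112\right)^{2} = \left(-112 + 2 i \sqrt{7}\right)^{2}$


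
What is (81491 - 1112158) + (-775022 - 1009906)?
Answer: -2815595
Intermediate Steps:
(81491 - 1112158) + (-775022 - 1009906) = -1030667 - 1784928 = -2815595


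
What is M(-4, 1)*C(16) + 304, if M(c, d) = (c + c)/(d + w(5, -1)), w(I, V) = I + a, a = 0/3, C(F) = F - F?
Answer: 304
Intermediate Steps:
C(F) = 0
a = 0 (a = 0*(⅓) = 0)
w(I, V) = I (w(I, V) = I + 0 = I)
M(c, d) = 2*c/(5 + d) (M(c, d) = (c + c)/(d + 5) = (2*c)/(5 + d) = 2*c/(5 + d))
M(-4, 1)*C(16) + 304 = (2*(-4)/(5 + 1))*0 + 304 = (2*(-4)/6)*0 + 304 = (2*(-4)*(⅙))*0 + 304 = -4/3*0 + 304 = 0 + 304 = 304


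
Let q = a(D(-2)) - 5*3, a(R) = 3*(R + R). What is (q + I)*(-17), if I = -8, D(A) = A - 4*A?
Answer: -221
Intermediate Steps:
D(A) = -3*A
a(R) = 6*R (a(R) = 3*(2*R) = 6*R)
q = 21 (q = 6*(-3*(-2)) - 5*3 = 6*6 - 15 = 36 - 15 = 21)
(q + I)*(-17) = (21 - 8)*(-17) = 13*(-17) = -221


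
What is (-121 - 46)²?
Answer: 27889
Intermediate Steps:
(-121 - 46)² = (-167)² = 27889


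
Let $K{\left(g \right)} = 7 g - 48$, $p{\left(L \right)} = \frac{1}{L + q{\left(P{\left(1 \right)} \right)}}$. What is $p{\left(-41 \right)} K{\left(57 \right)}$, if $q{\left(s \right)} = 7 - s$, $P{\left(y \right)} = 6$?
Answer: $- \frac{351}{40} \approx -8.775$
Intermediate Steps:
$p{\left(L \right)} = \frac{1}{1 + L}$ ($p{\left(L \right)} = \frac{1}{L + \left(7 - 6\right)} = \frac{1}{L + 1} = \frac{1}{1 + L}$)
$K{\left(g \right)} = -48 + 7 g$
$p{\left(-41 \right)} K{\left(57 \right)} = \frac{-48 + 7 \cdot 57}{1 - 41} = \frac{-48 + 399}{-40} = \left(- \frac{1}{40}\right) 351 = - \frac{351}{40}$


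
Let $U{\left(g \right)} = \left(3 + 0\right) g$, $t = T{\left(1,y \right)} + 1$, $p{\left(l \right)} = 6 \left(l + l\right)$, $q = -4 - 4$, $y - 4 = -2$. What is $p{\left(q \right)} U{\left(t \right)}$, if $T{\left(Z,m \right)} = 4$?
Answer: $-1440$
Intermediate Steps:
$y = 2$ ($y = 4 - 2 = 2$)
$q = -8$
$p{\left(l \right)} = 12 l$ ($p{\left(l \right)} = 6 \cdot 2 l = 12 l$)
$t = 5$ ($t = 4 + 1 = 5$)
$U{\left(g \right)} = 3 g$
$p{\left(q \right)} U{\left(t \right)} = 12 \left(-8\right) 3 \cdot 5 = \left(-96\right) 15 = -1440$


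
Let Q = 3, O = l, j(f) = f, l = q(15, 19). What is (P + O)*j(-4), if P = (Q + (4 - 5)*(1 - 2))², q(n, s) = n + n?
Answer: -184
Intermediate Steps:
q(n, s) = 2*n
l = 30 (l = 2*15 = 30)
O = 30
P = 16 (P = (3 + (4 - 5)*(1 - 2))² = (3 - 1*(-1))² = (3 + 1)² = 4² = 16)
(P + O)*j(-4) = (16 + 30)*(-4) = 46*(-4) = -184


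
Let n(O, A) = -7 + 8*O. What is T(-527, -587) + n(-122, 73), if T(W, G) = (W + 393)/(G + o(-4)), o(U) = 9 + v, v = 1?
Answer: -567057/577 ≈ -982.77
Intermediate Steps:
o(U) = 10 (o(U) = 9 + 1 = 10)
T(W, G) = (393 + W)/(10 + G) (T(W, G) = (W + 393)/(G + 10) = (393 + W)/(10 + G))
T(-527, -587) + n(-122, 73) = (393 - 527)/(10 - 587) + (-7 + 8*(-122)) = -134/(-577) + (-7 - 976) = -1/577*(-134) - 983 = 134/577 - 983 = -567057/577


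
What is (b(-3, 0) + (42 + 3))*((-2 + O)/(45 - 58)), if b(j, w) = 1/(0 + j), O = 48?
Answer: -6164/39 ≈ -158.05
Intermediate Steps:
b(j, w) = 1/j
(b(-3, 0) + (42 + 3))*((-2 + O)/(45 - 58)) = (1/(-3) + (42 + 3))*((-2 + 48)/(45 - 58)) = (-1/3 + 45)*(46/(-13)) = 134*(46*(-1/13))/3 = (134/3)*(-46/13) = -6164/39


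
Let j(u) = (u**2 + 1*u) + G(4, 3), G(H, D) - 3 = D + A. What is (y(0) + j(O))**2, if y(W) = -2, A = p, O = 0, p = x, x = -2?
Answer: 4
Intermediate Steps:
p = -2
A = -2
G(H, D) = 1 + D (G(H, D) = 3 + (D - 2) = 3 + (-2 + D) = 1 + D)
j(u) = 4 + u + u**2 (j(u) = (u**2 + 1*u) + (1 + 3) = (u**2 + u) + 4 = (u + u**2) + 4 = 4 + u + u**2)
(y(0) + j(O))**2 = (-2 + (4 + 0 + 0**2))**2 = (-2 + (4 + 0 + 0))**2 = (-2 + 4)**2 = 2**2 = 4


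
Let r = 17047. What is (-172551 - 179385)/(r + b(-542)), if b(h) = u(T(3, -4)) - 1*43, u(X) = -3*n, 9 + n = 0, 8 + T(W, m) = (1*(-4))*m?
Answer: -117312/5677 ≈ -20.664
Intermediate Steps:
T(W, m) = -8 - 4*m (T(W, m) = -8 + (1*(-4))*m = -8 - 4*m)
n = -9 (n = -9 + 0 = -9)
u(X) = 27 (u(X) = -3*(-9) = 27)
b(h) = -16 (b(h) = 27 - 1*43 = 27 - 43 = -16)
(-172551 - 179385)/(r + b(-542)) = (-172551 - 179385)/(17047 - 16) = -351936/17031 = -351936*1/17031 = -117312/5677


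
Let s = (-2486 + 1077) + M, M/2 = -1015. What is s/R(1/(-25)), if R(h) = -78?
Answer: 3439/78 ≈ 44.090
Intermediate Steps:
M = -2030 (M = 2*(-1015) = -2030)
s = -3439 (s = (-2486 + 1077) - 2030 = -1409 - 2030 = -3439)
s/R(1/(-25)) = -3439/(-78) = -3439*(-1/78) = 3439/78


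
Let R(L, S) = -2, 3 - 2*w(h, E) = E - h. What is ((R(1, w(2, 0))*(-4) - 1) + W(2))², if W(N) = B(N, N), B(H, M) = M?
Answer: 81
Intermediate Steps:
w(h, E) = 3/2 + h/2 - E/2 (w(h, E) = 3/2 - (E - h)/2 = 3/2 + (h/2 - E/2) = 3/2 + h/2 - E/2)
W(N) = N
((R(1, w(2, 0))*(-4) - 1) + W(2))² = ((-2*(-4) - 1) + 2)² = ((8 - 1) + 2)² = (7 + 2)² = 9² = 81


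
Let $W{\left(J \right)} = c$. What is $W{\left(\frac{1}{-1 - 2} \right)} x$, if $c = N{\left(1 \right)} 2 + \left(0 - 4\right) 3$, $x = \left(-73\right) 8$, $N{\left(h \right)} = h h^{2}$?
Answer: $5840$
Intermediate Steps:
$N{\left(h \right)} = h^{3}$
$x = -584$
$c = -10$ ($c = 1^{3} \cdot 2 + \left(0 - 4\right) 3 = 1 \cdot 2 - 12 = 2 - 12 = -10$)
$W{\left(J \right)} = -10$
$W{\left(\frac{1}{-1 - 2} \right)} x = \left(-10\right) \left(-584\right) = 5840$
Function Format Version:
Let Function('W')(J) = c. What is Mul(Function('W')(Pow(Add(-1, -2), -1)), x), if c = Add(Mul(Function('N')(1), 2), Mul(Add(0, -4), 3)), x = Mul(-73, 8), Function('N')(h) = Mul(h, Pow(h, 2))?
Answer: 5840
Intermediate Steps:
Function('N')(h) = Pow(h, 3)
x = -584
c = -10 (c = Add(Mul(Pow(1, 3), 2), Mul(Add(0, -4), 3)) = Add(Mul(1, 2), Mul(-4, 3)) = Add(2, -12) = -10)
Function('W')(J) = -10
Mul(Function('W')(Pow(Add(-1, -2), -1)), x) = Mul(-10, -584) = 5840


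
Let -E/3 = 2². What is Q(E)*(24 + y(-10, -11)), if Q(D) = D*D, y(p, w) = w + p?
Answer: 432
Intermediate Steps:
E = -12 (E = -3*2² = -3*4 = -12)
y(p, w) = p + w
Q(D) = D²
Q(E)*(24 + y(-10, -11)) = (-12)²*(24 + (-10 - 11)) = 144*(24 - 21) = 144*3 = 432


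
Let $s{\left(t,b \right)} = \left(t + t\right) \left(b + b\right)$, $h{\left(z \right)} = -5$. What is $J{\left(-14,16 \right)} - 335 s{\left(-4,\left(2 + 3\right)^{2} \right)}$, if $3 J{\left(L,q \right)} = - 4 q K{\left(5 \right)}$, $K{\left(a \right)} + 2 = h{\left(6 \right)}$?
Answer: $\frac{402448}{3} \approx 1.3415 \cdot 10^{5}$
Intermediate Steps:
$K{\left(a \right)} = -7$ ($K{\left(a \right)} = -2 - 5 = -7$)
$J{\left(L,q \right)} = \frac{28 q}{3}$ ($J{\left(L,q \right)} = \frac{- 4 q \left(-7\right)}{3} = \frac{28 q}{3}$)
$s{\left(t,b \right)} = 4 b t$ ($s{\left(t,b \right)} = 2 t 2 b = 4 b t$)
$J{\left(-14,16 \right)} - 335 s{\left(-4,\left(2 + 3\right)^{2} \right)} = \frac{28}{3} \cdot 16 - 335 \cdot 4 \left(2 + 3\right)^{2} \left(-4\right) = \frac{448}{3} - 335 \cdot 4 \cdot 5^{2} \left(-4\right) = \frac{448}{3} - 335 \cdot 4 \cdot 25 \left(-4\right) = \frac{448}{3} - -134000 = \frac{448}{3} + 134000 = \frac{402448}{3}$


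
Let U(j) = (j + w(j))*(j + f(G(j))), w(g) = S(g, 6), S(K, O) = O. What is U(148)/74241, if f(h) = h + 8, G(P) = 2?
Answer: 24332/74241 ≈ 0.32774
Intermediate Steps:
w(g) = 6
f(h) = 8 + h
U(j) = (6 + j)*(10 + j) (U(j) = (j + 6)*(j + (8 + 2)) = (6 + j)*(j + 10) = (6 + j)*(10 + j))
U(148)/74241 = (60 + 148**2 + 16*148)/74241 = (60 + 21904 + 2368)*(1/74241) = 24332*(1/74241) = 24332/74241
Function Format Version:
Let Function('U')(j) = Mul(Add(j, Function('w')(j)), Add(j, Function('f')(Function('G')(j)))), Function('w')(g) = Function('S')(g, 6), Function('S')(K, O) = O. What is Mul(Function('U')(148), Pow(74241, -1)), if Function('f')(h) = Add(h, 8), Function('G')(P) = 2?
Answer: Rational(24332, 74241) ≈ 0.32774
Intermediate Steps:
Function('w')(g) = 6
Function('f')(h) = Add(8, h)
Function('U')(j) = Mul(Add(6, j), Add(10, j)) (Function('U')(j) = Mul(Add(j, 6), Add(j, Add(8, 2))) = Mul(Add(6, j), Add(j, 10)) = Mul(Add(6, j), Add(10, j)))
Mul(Function('U')(148), Pow(74241, -1)) = Mul(Add(60, Pow(148, 2), Mul(16, 148)), Pow(74241, -1)) = Mul(Add(60, 21904, 2368), Rational(1, 74241)) = Mul(24332, Rational(1, 74241)) = Rational(24332, 74241)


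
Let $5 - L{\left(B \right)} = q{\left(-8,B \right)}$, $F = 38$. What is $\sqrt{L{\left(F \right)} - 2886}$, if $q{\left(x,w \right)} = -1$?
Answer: $24 i \sqrt{5} \approx 53.666 i$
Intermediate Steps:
$L{\left(B \right)} = 6$ ($L{\left(B \right)} = 5 - -1 = 5 + 1 = 6$)
$\sqrt{L{\left(F \right)} - 2886} = \sqrt{6 - 2886} = \sqrt{-2880} = 24 i \sqrt{5}$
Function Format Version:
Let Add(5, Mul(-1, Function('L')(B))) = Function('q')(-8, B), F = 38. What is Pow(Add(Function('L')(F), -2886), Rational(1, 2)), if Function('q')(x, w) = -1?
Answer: Mul(24, I, Pow(5, Rational(1, 2))) ≈ Mul(53.666, I)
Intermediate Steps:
Function('L')(B) = 6 (Function('L')(B) = Add(5, Mul(-1, -1)) = Add(5, 1) = 6)
Pow(Add(Function('L')(F), -2886), Rational(1, 2)) = Pow(Add(6, -2886), Rational(1, 2)) = Pow(-2880, Rational(1, 2)) = Mul(24, I, Pow(5, Rational(1, 2)))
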